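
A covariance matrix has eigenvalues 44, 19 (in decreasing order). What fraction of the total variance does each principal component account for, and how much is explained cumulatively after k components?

Step 1 — total variance = trace(Sigma) = Σ λ_i = 44 + 19 = 63.

Step 2 — fraction explained by component i = λ_i / Σ λ:
  PC1: 44/63 = 0.6984
  PC2: 19/63 = 0.3016

Step 3 — cumulative fraction after k components = (λ_1 + ... + λ_k) / Σ λ:
  k = 1: 44/63 = 0.6984
  k = 2: (44 + 19)/63 = 63/63 = 1

Summary (fraction, with percent):

explained: PC1 0.6984 (69.84%), PC2 0.3016 (30.16%);  cumulative: 0.6984, 1


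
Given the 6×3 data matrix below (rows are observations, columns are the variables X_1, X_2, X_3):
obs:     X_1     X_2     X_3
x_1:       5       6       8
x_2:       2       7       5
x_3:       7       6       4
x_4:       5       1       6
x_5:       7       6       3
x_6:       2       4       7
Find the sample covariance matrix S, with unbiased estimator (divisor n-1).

Step 1 — column means:
  mean(X_1) = (5 + 2 + 7 + 5 + 7 + 2) / 6 = 28/6 = 4.6667
  mean(X_2) = (6 + 7 + 6 + 1 + 6 + 4) / 6 = 30/6 = 5
  mean(X_3) = (8 + 5 + 4 + 6 + 3 + 7) / 6 = 33/6 = 5.5

Step 2 — sample covariance S[i,j] = (1/(n-1)) · Σ_k (x_{k,i} - mean_i) · (x_{k,j} - mean_j), with n-1 = 5.
  S[X_1,X_1] = ((0.3333)·(0.3333) + (-2.6667)·(-2.6667) + (2.3333)·(2.3333) + (0.3333)·(0.3333) + (2.3333)·(2.3333) + (-2.6667)·(-2.6667)) / 5 = 25.3333/5 = 5.0667
  S[X_1,X_2] = ((0.3333)·(1) + (-2.6667)·(2) + (2.3333)·(1) + (0.3333)·(-4) + (2.3333)·(1) + (-2.6667)·(-1)) / 5 = 1/5 = 0.2
  S[X_1,X_3] = ((0.3333)·(2.5) + (-2.6667)·(-0.5) + (2.3333)·(-1.5) + (0.3333)·(0.5) + (2.3333)·(-2.5) + (-2.6667)·(1.5)) / 5 = -11/5 = -2.2
  S[X_2,X_2] = ((1)·(1) + (2)·(2) + (1)·(1) + (-4)·(-4) + (1)·(1) + (-1)·(-1)) / 5 = 24/5 = 4.8
  S[X_2,X_3] = ((1)·(2.5) + (2)·(-0.5) + (1)·(-1.5) + (-4)·(0.5) + (1)·(-2.5) + (-1)·(1.5)) / 5 = -6/5 = -1.2
  S[X_3,X_3] = ((2.5)·(2.5) + (-0.5)·(-0.5) + (-1.5)·(-1.5) + (0.5)·(0.5) + (-2.5)·(-2.5) + (1.5)·(1.5)) / 5 = 17.5/5 = 3.5

S is symmetric (S[j,i] = S[i,j]). Assembling:

S = [[5.0667, 0.2, -2.2],
 [0.2, 4.8, -1.2],
 [-2.2, -1.2, 3.5]]


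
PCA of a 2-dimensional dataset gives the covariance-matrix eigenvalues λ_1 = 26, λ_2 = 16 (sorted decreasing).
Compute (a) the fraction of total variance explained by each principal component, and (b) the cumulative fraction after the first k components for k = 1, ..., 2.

Step 1 — total variance = trace(Sigma) = Σ λ_i = 26 + 16 = 42.

Step 2 — fraction explained by component i = λ_i / Σ λ:
  PC1: 26/42 = 0.619
  PC2: 16/42 = 0.381

Step 3 — cumulative fraction after k components = (λ_1 + ... + λ_k) / Σ λ:
  k = 1: 26/42 = 0.619
  k = 2: (26 + 16)/42 = 42/42 = 1

Summary (fraction, with percent):

explained: PC1 0.619 (61.9%), PC2 0.381 (38.1%);  cumulative: 0.619, 1


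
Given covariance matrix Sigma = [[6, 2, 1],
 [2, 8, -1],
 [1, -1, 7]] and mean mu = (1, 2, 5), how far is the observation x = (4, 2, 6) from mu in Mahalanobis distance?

Step 1 — centre the observation: (x - mu) = (3, 0, 1).

Step 2 — invert Sigma (cofactor / det for 3×3, or solve directly):
  Sigma^{-1} = [[0.1897, -0.0517, -0.0345],
 [-0.0517, 0.1414, 0.0276],
 [-0.0345, 0.0276, 0.1517]].

Step 3 — form the quadratic (x - mu)^T · Sigma^{-1} · (x - mu):
  Sigma^{-1} · (x - mu) = (0.5345, -0.1276, 0.0483).
  (x - mu)^T · [Sigma^{-1} · (x - mu)] = (3)·(0.5345) + (0)·(-0.1276) + (1)·(0.0483) = 1.6517.

Step 4 — take square root: d = √(1.6517) ≈ 1.2852.

d(x, mu) = √(1.6517) ≈ 1.2852


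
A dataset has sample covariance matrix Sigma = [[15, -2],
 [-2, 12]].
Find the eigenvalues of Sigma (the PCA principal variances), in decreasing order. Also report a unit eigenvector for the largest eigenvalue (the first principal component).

Step 1 — characteristic polynomial of 2×2 Sigma:
  det(Sigma - λI) = λ² - trace · λ + det = 0.
  trace = 15 + 12 = 27, det = 15·12 - (-2)² = 176.
Step 2 — discriminant:
  Δ = trace² - 4·det = 729 - 704 = 25.
Step 3 — eigenvalues:
  λ = (trace ± √Δ)/2 = (27 ± 5)/2,
  λ_1 = 16,  λ_2 = 11.

Step 4 — unit eigenvector for λ_1: solve (Sigma - λ_1 I)v = 0. First row:
  (15 - 16)·v_x + (-2)·v_y = 0, i.e. (-1)·v_x + (-2)·v_y = 0,
  so v ∝ (b, λ_1 - a) = (-2, 1); multiply by -1 so the first entry is positive: u = (2, -1).
  ||u|| = √((2)² + (-1)²) = √(5) ≈ 2.2361,
  v_1 = u/||u|| ≈ (0.8944, -0.4472) (||v_1|| = 1).

λ_1 = 16,  λ_2 = 11;  v_1 ≈ (0.8944, -0.4472)


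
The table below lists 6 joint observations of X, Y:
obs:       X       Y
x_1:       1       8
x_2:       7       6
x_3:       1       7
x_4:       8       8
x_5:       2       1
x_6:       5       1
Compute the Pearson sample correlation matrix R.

Step 1 — column means:
  mean(X) = (1 + 7 + 1 + 8 + 2 + 5) / 6 = 24/6 = 4
  mean(Y) = (8 + 6 + 7 + 8 + 1 + 1) / 6 = 31/6 = 5.1667

Step 2 — sample variances and covariances s[i,j] = (1/(n-1)) · Σ_k (x_{k,i} - mean_i) · (x_{k,j} - mean_j), with n-1 = 5:
  s[X,X] = ((-3)·(-3) + (3)·(3) + (-3)·(-3) + (4)·(4) + (-2)·(-2) + (1)·(1)) / 5 = 48/5 = 9.6
  s[X,Y] = ((-3)·(2.8333) + (3)·(0.8333) + (-3)·(1.8333) + (4)·(2.8333) + (-2)·(-4.1667) + (1)·(-4.1667)) / 5 = 4/5 = 0.8
  s[Y,Y] = ((2.8333)·(2.8333) + (0.8333)·(0.8333) + (1.8333)·(1.8333) + (2.8333)·(2.8333) + (-4.1667)·(-4.1667) + (-4.1667)·(-4.1667)) / 5 = 54.8333/5 = 10.9667
  Sample standard deviations s_i = √(s[i,i]):
  s(X) = √(9.6) = 3.0984
  s(Y) = √(10.9667) = 3.3116

Step 3 — r_{ij} = s_{ij} / (s_i · s_j):
  r[X,X] = 1 (diagonal).
  r[X,Y] = 0.8 / (3.0984 · 3.3116) = 0.8 / 10.2606 = 0.078
  r[Y,Y] = 1 (diagonal).

R is symmetric with unit diagonal. Assembling:

R = [[1, 0.078],
 [0.078, 1]]


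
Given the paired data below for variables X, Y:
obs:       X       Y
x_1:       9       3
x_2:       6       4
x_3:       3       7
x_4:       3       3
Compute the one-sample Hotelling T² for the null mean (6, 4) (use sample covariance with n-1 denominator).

Step 1 — sample mean vector:
  mean(X) = (9 + 6 + 3 + 3) / 4 = 21/4 = 5.25
  mean(Y) = (3 + 4 + 7 + 3) / 4 = 17/4 = 4.25
  x̄ = (5.25, 4.25),  deviation x̄ - mu_0 = (5.25, 4.25) - (6, 4) = (-0.75, 0.25).

Step 2 — sample covariance matrix, S[i,j] = (1/(n-1)) · Σ_k (x_{k,i} - mean_i) · (x_{k,j} - mean_j), divisor n-1 = 3:
  S[X,X] = ((3.75)·(3.75) + (0.75)·(0.75) + (-2.25)·(-2.25) + (-2.25)·(-2.25)) / 3 = 24.75/3 = 8.25
  S[X,Y] = ((3.75)·(-1.25) + (0.75)·(-0.25) + (-2.25)·(2.75) + (-2.25)·(-1.25)) / 3 = -8.25/3 = -2.75
  S[Y,Y] = ((-1.25)·(-1.25) + (-0.25)·(-0.25) + (2.75)·(2.75) + (-1.25)·(-1.25)) / 3 = 10.75/3 = 3.5833
  S = [[8.25, -2.75],
 [-2.75, 3.5833]].

Step 3 — invert S. det(S) = 8.25·3.5833 - (-2.75)² = 22.
  S^{-1} = (1/det) · [[d, -b], [-b, a]] = [[0.1629, 0.125],
 [0.125, 0.375]].

Step 4 — quadratic form (x̄ - mu_0)^T · S^{-1} · (x̄ - mu_0):
  S^{-1} · (x̄ - mu_0) = (-0.0909, 0),
  (x̄ - mu_0)^T · [...] = (-0.75)·(-0.0909) + (0.25)·(0) = 0.0682.

Step 5 — scale by n: T² = 4 · 0.0682 = 0.2727.

T² ≈ 0.2727


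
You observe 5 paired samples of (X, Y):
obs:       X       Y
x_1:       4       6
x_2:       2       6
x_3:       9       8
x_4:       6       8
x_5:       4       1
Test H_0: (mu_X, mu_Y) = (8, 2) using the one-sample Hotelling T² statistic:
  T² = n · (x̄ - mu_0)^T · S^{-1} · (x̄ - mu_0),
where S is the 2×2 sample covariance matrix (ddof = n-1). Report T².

Step 1 — sample mean vector:
  mean(X) = (4 + 2 + 9 + 6 + 4) / 5 = 25/5 = 5
  mean(Y) = (6 + 6 + 8 + 8 + 1) / 5 = 29/5 = 5.8
  x̄ = (5, 5.8),  deviation x̄ - mu_0 = (5, 5.8) - (8, 2) = (-3, 3.8).

Step 2 — sample covariance matrix, S[i,j] = (1/(n-1)) · Σ_k (x_{k,i} - mean_i) · (x_{k,j} - mean_j), divisor n-1 = 4:
  S[X,X] = ((-1)·(-1) + (-3)·(-3) + (4)·(4) + (1)·(1) + (-1)·(-1)) / 4 = 28/4 = 7
  S[X,Y] = ((-1)·(0.2) + (-3)·(0.2) + (4)·(2.2) + (1)·(2.2) + (-1)·(-4.8)) / 4 = 15/4 = 3.75
  S[Y,Y] = ((0.2)·(0.2) + (0.2)·(0.2) + (2.2)·(2.2) + (2.2)·(2.2) + (-4.8)·(-4.8)) / 4 = 32.8/4 = 8.2
  S = [[7, 3.75],
 [3.75, 8.2]].

Step 3 — invert S. det(S) = 7·8.2 - (3.75)² = 43.3375.
  S^{-1} = (1/det) · [[d, -b], [-b, a]] = [[0.1892, -0.0865],
 [-0.0865, 0.1615]].

Step 4 — quadratic form (x̄ - mu_0)^T · S^{-1} · (x̄ - mu_0):
  S^{-1} · (x̄ - mu_0) = (-0.8965, 0.8734),
  (x̄ - mu_0)^T · [...] = (-3)·(-0.8965) + (3.8)·(0.8734) = 6.0082.

Step 5 — scale by n: T² = 5 · 6.0082 = 30.041.

T² ≈ 30.041


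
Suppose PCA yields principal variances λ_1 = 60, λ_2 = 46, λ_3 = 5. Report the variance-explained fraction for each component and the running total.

Step 1 — total variance = trace(Sigma) = Σ λ_i = 60 + 46 + 5 = 111.

Step 2 — fraction explained by component i = λ_i / Σ λ:
  PC1: 60/111 = 0.5405
  PC2: 46/111 = 0.4144
  PC3: 5/111 = 0.045

Step 3 — cumulative fraction after k components = (λ_1 + ... + λ_k) / Σ λ:
  k = 1: 60/111 = 0.5405
  k = 2: (60 + 46)/111 = 106/111 = 0.955
  k = 3: (60 + 46 + 5)/111 = 111/111 = 1

Summary (fraction, with percent):

explained: PC1 0.5405 (54.05%), PC2 0.4144 (41.44%), PC3 0.045 (4.5%);  cumulative: 0.5405, 0.955, 1


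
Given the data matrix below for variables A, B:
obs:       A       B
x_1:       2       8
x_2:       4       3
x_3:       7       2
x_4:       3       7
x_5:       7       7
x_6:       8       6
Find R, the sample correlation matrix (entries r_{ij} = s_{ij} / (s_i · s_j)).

Step 1 — column means:
  mean(A) = (2 + 4 + 7 + 3 + 7 + 8) / 6 = 31/6 = 5.1667
  mean(B) = (8 + 3 + 2 + 7 + 7 + 6) / 6 = 33/6 = 5.5

Step 2 — sample variances and covariances s[i,j] = (1/(n-1)) · Σ_k (x_{k,i} - mean_i) · (x_{k,j} - mean_j), with n-1 = 5:
  s[A,A] = ((-3.1667)·(-3.1667) + (-1.1667)·(-1.1667) + (1.8333)·(1.8333) + (-2.1667)·(-2.1667) + (1.8333)·(1.8333) + (2.8333)·(2.8333)) / 5 = 30.8333/5 = 6.1667
  s[A,B] = ((-3.1667)·(2.5) + (-1.1667)·(-2.5) + (1.8333)·(-3.5) + (-2.1667)·(1.5) + (1.8333)·(1.5) + (2.8333)·(0.5)) / 5 = -10.5/5 = -2.1
  s[B,B] = ((2.5)·(2.5) + (-2.5)·(-2.5) + (-3.5)·(-3.5) + (1.5)·(1.5) + (1.5)·(1.5) + (0.5)·(0.5)) / 5 = 29.5/5 = 5.9
  Sample standard deviations s_i = √(s[i,i]):
  s(A) = √(6.1667) = 2.4833
  s(B) = √(5.9) = 2.429

Step 3 — r_{ij} = s_{ij} / (s_i · s_j):
  r[A,A] = 1 (diagonal).
  r[A,B] = -2.1 / (2.4833 · 2.429) = -2.1 / 6.0319 = -0.3482
  r[B,B] = 1 (diagonal).

R is symmetric with unit diagonal. Assembling:

R = [[1, -0.3482],
 [-0.3482, 1]]


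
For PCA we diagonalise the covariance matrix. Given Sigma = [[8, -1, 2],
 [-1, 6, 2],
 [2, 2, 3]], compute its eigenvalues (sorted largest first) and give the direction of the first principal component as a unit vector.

Step 1 — characteristic polynomial p(λ) = det(λI - Sigma) = λ³ - tr·λ² + c_1·λ - det, where tr = trace, c_1 = sum of the principal 2×2 minors, det = det(Sigma):
  tr = 8 + 6 + 3 = 17,
  c_1 = (8·6 - (-1)²) + (8·3 - (2)²) + (6·3 - (2)²) = 47 + 20 + 14 = 81,
  det = 8·(6·3 - (2)²) - (-1)·((-1)·3 - (2)·(2)) + (2)·((-1)·(2) - 6·(2)) = 8·(14) - (-1)·(-7) + (2)·(-14) = 77.
  So p(λ) = λ³ - 17λ² + 81λ - 77.
Step 2 — look for an integer root (rational root theorem: any rational root is an integer divisor of 77). Testing λ = 7:
  p(7) = 343 - 833 + 567 - 77 = 0  ✓
  Dividing out (λ - 7): p(λ) = (λ - 7)(λ² - 10λ + 11).
Step 3 — remaining eigenvalues from the quadratic λ² - 10λ + 11 = 0:
  Δ = 10² - 4·11 = 100 - 44 = 56,  λ = (10 ± √56)/2 = (10 ± 7.4833)/2 ≈ 8.7417 or 1.2583.
  Sorted: λ_1 = 8.7417,  λ_2 = 7,  λ_3 = 1.2583  (check: sum = 17 = tr ✓).

Step 4 — unit eigenvector for λ_1 ≈ 8.7417: v spans the null space of (Sigma - λ_1 I), whose rows are
  r_1 = (-0.7417, -1, 2),  r_2 = (-1, -2.7417, 2),  r_3 = (2, 2, -5.7417).
  v is orthogonal to every row, so take v ∝ r_1 × r_2 = ((-1)·(2) - (2)·(-2.7417), (2)·(-1) - (-0.7417)·(2), (-0.7417)·(-2.7417) - (-1)·(-1)) ≈ (3.4833, -0.5167, 1.0334).
  Let u = (3.4833, -0.5167, 1.0334).
  ||u|| = √((3.4833)² + (-0.5167)² + (1.0334)²) = √(13.4683) ≈ 3.6699,  v_1 = u/||u|| ≈ (0.9492, -0.1408, 0.2816) (||v_1|| = 1).

λ_1 = 8.7417,  λ_2 = 7,  λ_3 = 1.2583;  v_1 ≈ (0.9492, -0.1408, 0.2816)


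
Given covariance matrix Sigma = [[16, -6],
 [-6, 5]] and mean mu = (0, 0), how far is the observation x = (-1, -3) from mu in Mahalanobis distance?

Step 1 — centre the observation: (x - mu) = (-1, -3).

Step 2 — invert Sigma. det(Sigma) = 16·5 - (-6)² = 44.
  Sigma^{-1} = (1/det) · [[d, -b], [-b, a]] = [[0.1136, 0.1364],
 [0.1364, 0.3636]].

Step 3 — form the quadratic (x - mu)^T · Sigma^{-1} · (x - mu):
  Sigma^{-1} · (x - mu) = (-0.5227, -1.2273).
  (x - mu)^T · [Sigma^{-1} · (x - mu)] = (-1)·(-0.5227) + (-3)·(-1.2273) = 4.2045.

Step 4 — take square root: d = √(4.2045) ≈ 2.0505.

d(x, mu) = √(4.2045) ≈ 2.0505


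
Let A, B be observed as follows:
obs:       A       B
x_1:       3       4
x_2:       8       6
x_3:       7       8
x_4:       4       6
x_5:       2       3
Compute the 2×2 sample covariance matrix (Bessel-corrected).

Step 1 — column means:
  mean(A) = (3 + 8 + 7 + 4 + 2) / 5 = 24/5 = 4.8
  mean(B) = (4 + 6 + 8 + 6 + 3) / 5 = 27/5 = 5.4

Step 2 — sample covariance S[i,j] = (1/(n-1)) · Σ_k (x_{k,i} - mean_i) · (x_{k,j} - mean_j), with n-1 = 4.
  S[A,A] = ((-1.8)·(-1.8) + (3.2)·(3.2) + (2.2)·(2.2) + (-0.8)·(-0.8) + (-2.8)·(-2.8)) / 4 = 26.8/4 = 6.7
  S[A,B] = ((-1.8)·(-1.4) + (3.2)·(0.6) + (2.2)·(2.6) + (-0.8)·(0.6) + (-2.8)·(-2.4)) / 4 = 16.4/4 = 4.1
  S[B,B] = ((-1.4)·(-1.4) + (0.6)·(0.6) + (2.6)·(2.6) + (0.6)·(0.6) + (-2.4)·(-2.4)) / 4 = 15.2/4 = 3.8

S is symmetric (S[j,i] = S[i,j]). Assembling:

S = [[6.7, 4.1],
 [4.1, 3.8]]


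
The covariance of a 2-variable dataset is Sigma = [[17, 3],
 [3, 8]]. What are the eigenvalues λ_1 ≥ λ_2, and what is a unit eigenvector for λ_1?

Step 1 — characteristic polynomial of 2×2 Sigma:
  det(Sigma - λI) = λ² - trace · λ + det = 0.
  trace = 17 + 8 = 25, det = 17·8 - (3)² = 127.
Step 2 — discriminant:
  Δ = trace² - 4·det = 625 - 508 = 117.
Step 3 — eigenvalues:
  λ = (trace ± √Δ)/2 = (25 ± 10.8167)/2,
  λ_1 = 17.9083,  λ_2 = 7.0917.

Step 4 — unit eigenvector for λ_1: solve (Sigma - λ_1 I)v = 0. First row:
  (17 - 17.9083)·v_x + (3)·v_y = 0, i.e. (-0.9083)·v_x + (3)·v_y = 0,
  so v ∝ (b, λ_1 - a) = (3, 0.9083) = u.
  ||u|| = √((3)² + (0.9083)²) = √(9.8251) ≈ 3.1345,
  v_1 = u/||u|| ≈ (0.9571, 0.2898) (||v_1|| = 1).

λ_1 = 17.9083,  λ_2 = 7.0917;  v_1 ≈ (0.9571, 0.2898)


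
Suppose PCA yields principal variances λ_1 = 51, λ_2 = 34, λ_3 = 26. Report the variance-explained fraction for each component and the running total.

Step 1 — total variance = trace(Sigma) = Σ λ_i = 51 + 34 + 26 = 111.

Step 2 — fraction explained by component i = λ_i / Σ λ:
  PC1: 51/111 = 0.4595
  PC2: 34/111 = 0.3063
  PC3: 26/111 = 0.2342

Step 3 — cumulative fraction after k components = (λ_1 + ... + λ_k) / Σ λ:
  k = 1: 51/111 = 0.4595
  k = 2: (51 + 34)/111 = 85/111 = 0.7658
  k = 3: (51 + 34 + 26)/111 = 111/111 = 1

Summary (fraction, with percent):

explained: PC1 0.4595 (45.95%), PC2 0.3063 (30.63%), PC3 0.2342 (23.42%);  cumulative: 0.4595, 0.7658, 1


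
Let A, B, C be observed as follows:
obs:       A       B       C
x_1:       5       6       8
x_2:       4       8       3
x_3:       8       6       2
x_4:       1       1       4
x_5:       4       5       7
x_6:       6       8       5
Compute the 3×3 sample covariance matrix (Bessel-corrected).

Step 1 — column means:
  mean(A) = (5 + 4 + 8 + 1 + 4 + 6) / 6 = 28/6 = 4.6667
  mean(B) = (6 + 8 + 6 + 1 + 5 + 8) / 6 = 34/6 = 5.6667
  mean(C) = (8 + 3 + 2 + 4 + 7 + 5) / 6 = 29/6 = 4.8333

Step 2 — sample covariance S[i,j] = (1/(n-1)) · Σ_k (x_{k,i} - mean_i) · (x_{k,j} - mean_j), with n-1 = 5.
  S[A,A] = ((0.3333)·(0.3333) + (-0.6667)·(-0.6667) + (3.3333)·(3.3333) + (-3.6667)·(-3.6667) + (-0.6667)·(-0.6667) + (1.3333)·(1.3333)) / 5 = 27.3333/5 = 5.4667
  S[A,B] = ((0.3333)·(0.3333) + (-0.6667)·(2.3333) + (3.3333)·(0.3333) + (-3.6667)·(-4.6667) + (-0.6667)·(-0.6667) + (1.3333)·(2.3333)) / 5 = 20.3333/5 = 4.0667
  S[A,C] = ((0.3333)·(3.1667) + (-0.6667)·(-1.8333) + (3.3333)·(-2.8333) + (-3.6667)·(-0.8333) + (-0.6667)·(2.1667) + (1.3333)·(0.1667)) / 5 = -5.3333/5 = -1.0667
  S[B,B] = ((0.3333)·(0.3333) + (2.3333)·(2.3333) + (0.3333)·(0.3333) + (-4.6667)·(-4.6667) + (-0.6667)·(-0.6667) + (2.3333)·(2.3333)) / 5 = 33.3333/5 = 6.6667
  S[B,C] = ((0.3333)·(3.1667) + (2.3333)·(-1.8333) + (0.3333)·(-2.8333) + (-4.6667)·(-0.8333) + (-0.6667)·(2.1667) + (2.3333)·(0.1667)) / 5 = -1.3333/5 = -0.2667
  S[C,C] = ((3.1667)·(3.1667) + (-1.8333)·(-1.8333) + (-2.8333)·(-2.8333) + (-0.8333)·(-0.8333) + (2.1667)·(2.1667) + (0.1667)·(0.1667)) / 5 = 26.8333/5 = 5.3667

S is symmetric (S[j,i] = S[i,j]). Assembling:

S = [[5.4667, 4.0667, -1.0667],
 [4.0667, 6.6667, -0.2667],
 [-1.0667, -0.2667, 5.3667]]


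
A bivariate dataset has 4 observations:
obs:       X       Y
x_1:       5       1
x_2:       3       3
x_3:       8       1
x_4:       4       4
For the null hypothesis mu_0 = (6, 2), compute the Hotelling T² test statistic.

Step 1 — sample mean vector:
  mean(X) = (5 + 3 + 8 + 4) / 4 = 20/4 = 5
  mean(Y) = (1 + 3 + 1 + 4) / 4 = 9/4 = 2.25
  x̄ = (5, 2.25),  deviation x̄ - mu_0 = (5, 2.25) - (6, 2) = (-1, 0.25).

Step 2 — sample covariance matrix, S[i,j] = (1/(n-1)) · Σ_k (x_{k,i} - mean_i) · (x_{k,j} - mean_j), divisor n-1 = 3:
  S[X,X] = ((0)·(0) + (-2)·(-2) + (3)·(3) + (-1)·(-1)) / 3 = 14/3 = 4.6667
  S[X,Y] = ((0)·(-1.25) + (-2)·(0.75) + (3)·(-1.25) + (-1)·(1.75)) / 3 = -7/3 = -2.3333
  S[Y,Y] = ((-1.25)·(-1.25) + (0.75)·(0.75) + (-1.25)·(-1.25) + (1.75)·(1.75)) / 3 = 6.75/3 = 2.25
  S = [[4.6667, -2.3333],
 [-2.3333, 2.25]].

Step 3 — invert S. det(S) = 4.6667·2.25 - (-2.3333)² = 5.0556.
  S^{-1} = (1/det) · [[d, -b], [-b, a]] = [[0.4451, 0.4615],
 [0.4615, 0.9231]].

Step 4 — quadratic form (x̄ - mu_0)^T · S^{-1} · (x̄ - mu_0):
  S^{-1} · (x̄ - mu_0) = (-0.3297, -0.2308),
  (x̄ - mu_0)^T · [...] = (-1)·(-0.3297) + (0.25)·(-0.2308) = 0.272.

Step 5 — scale by n: T² = 4 · 0.272 = 1.0879.

T² ≈ 1.0879


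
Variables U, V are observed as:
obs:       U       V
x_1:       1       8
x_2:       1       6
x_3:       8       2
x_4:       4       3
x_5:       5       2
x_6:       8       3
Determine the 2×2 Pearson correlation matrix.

Step 1 — column means:
  mean(U) = (1 + 1 + 8 + 4 + 5 + 8) / 6 = 27/6 = 4.5
  mean(V) = (8 + 6 + 2 + 3 + 2 + 3) / 6 = 24/6 = 4

Step 2 — sample variances and covariances s[i,j] = (1/(n-1)) · Σ_k (x_{k,i} - mean_i) · (x_{k,j} - mean_j), with n-1 = 5:
  s[U,U] = ((-3.5)·(-3.5) + (-3.5)·(-3.5) + (3.5)·(3.5) + (-0.5)·(-0.5) + (0.5)·(0.5) + (3.5)·(3.5)) / 5 = 49.5/5 = 9.9
  s[U,V] = ((-3.5)·(4) + (-3.5)·(2) + (3.5)·(-2) + (-0.5)·(-1) + (0.5)·(-2) + (3.5)·(-1)) / 5 = -32/5 = -6.4
  s[V,V] = ((4)·(4) + (2)·(2) + (-2)·(-2) + (-1)·(-1) + (-2)·(-2) + (-1)·(-1)) / 5 = 30/5 = 6
  Sample standard deviations s_i = √(s[i,i]):
  s(U) = √(9.9) = 3.1464
  s(V) = √(6) = 2.4495

Step 3 — r_{ij} = s_{ij} / (s_i · s_j):
  r[U,U] = 1 (diagonal).
  r[U,V] = -6.4 / (3.1464 · 2.4495) = -6.4 / 7.7071 = -0.8304
  r[V,V] = 1 (diagonal).

R is symmetric with unit diagonal. Assembling:

R = [[1, -0.8304],
 [-0.8304, 1]]


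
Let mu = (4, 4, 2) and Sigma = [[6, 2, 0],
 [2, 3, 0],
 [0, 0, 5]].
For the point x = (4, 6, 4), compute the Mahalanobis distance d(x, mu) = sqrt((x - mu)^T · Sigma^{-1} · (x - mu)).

Step 1 — centre the observation: (x - mu) = (0, 2, 2).

Step 2 — invert Sigma (cofactor / det for 3×3, or solve directly):
  Sigma^{-1} = [[0.2143, -0.1429, 0],
 [-0.1429, 0.4286, 0],
 [0, 0, 0.2]].

Step 3 — form the quadratic (x - mu)^T · Sigma^{-1} · (x - mu):
  Sigma^{-1} · (x - mu) = (-0.2857, 0.8571, 0.4).
  (x - mu)^T · [Sigma^{-1} · (x - mu)] = (0)·(-0.2857) + (2)·(0.8571) + (2)·(0.4) = 2.5143.

Step 4 — take square root: d = √(2.5143) ≈ 1.5856.

d(x, mu) = √(2.5143) ≈ 1.5856


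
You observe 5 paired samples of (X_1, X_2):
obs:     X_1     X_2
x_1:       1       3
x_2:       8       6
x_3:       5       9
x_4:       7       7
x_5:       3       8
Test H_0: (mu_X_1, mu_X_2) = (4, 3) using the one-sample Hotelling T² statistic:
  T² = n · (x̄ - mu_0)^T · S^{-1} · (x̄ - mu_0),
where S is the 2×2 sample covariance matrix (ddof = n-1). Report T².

Step 1 — sample mean vector:
  mean(X_1) = (1 + 8 + 5 + 7 + 3) / 5 = 24/5 = 4.8
  mean(X_2) = (3 + 6 + 9 + 7 + 8) / 5 = 33/5 = 6.6
  x̄ = (4.8, 6.6),  deviation x̄ - mu_0 = (4.8, 6.6) - (4, 3) = (0.8, 3.6).

Step 2 — sample covariance matrix, S[i,j] = (1/(n-1)) · Σ_k (x_{k,i} - mean_i) · (x_{k,j} - mean_j), divisor n-1 = 4:
  S[X_1,X_1] = ((-3.8)·(-3.8) + (3.2)·(3.2) + (0.2)·(0.2) + (2.2)·(2.2) + (-1.8)·(-1.8)) / 4 = 32.8/4 = 8.2
  S[X_1,X_2] = ((-3.8)·(-3.6) + (3.2)·(-0.6) + (0.2)·(2.4) + (2.2)·(0.4) + (-1.8)·(1.4)) / 4 = 10.6/4 = 2.65
  S[X_2,X_2] = ((-3.6)·(-3.6) + (-0.6)·(-0.6) + (2.4)·(2.4) + (0.4)·(0.4) + (1.4)·(1.4)) / 4 = 21.2/4 = 5.3
  S = [[8.2, 2.65],
 [2.65, 5.3]].

Step 3 — invert S. det(S) = 8.2·5.3 - (2.65)² = 36.4375.
  S^{-1} = (1/det) · [[d, -b], [-b, a]] = [[0.1455, -0.0727],
 [-0.0727, 0.225]].

Step 4 — quadratic form (x̄ - mu_0)^T · S^{-1} · (x̄ - mu_0):
  S^{-1} · (x̄ - mu_0) = (-0.1455, 0.752),
  (x̄ - mu_0)^T · [...] = (0.8)·(-0.1455) + (3.6)·(0.752) = 2.5907.

Step 5 — scale by n: T² = 5 · 2.5907 = 12.9537.

T² ≈ 12.9537


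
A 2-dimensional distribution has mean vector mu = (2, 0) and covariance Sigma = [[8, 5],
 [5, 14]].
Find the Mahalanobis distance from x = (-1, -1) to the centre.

Step 1 — centre the observation: (x - mu) = (-3, -1).

Step 2 — invert Sigma. det(Sigma) = 8·14 - (5)² = 87.
  Sigma^{-1} = (1/det) · [[d, -b], [-b, a]] = [[0.1609, -0.0575],
 [-0.0575, 0.092]].

Step 3 — form the quadratic (x - mu)^T · Sigma^{-1} · (x - mu):
  Sigma^{-1} · (x - mu) = (-0.4253, 0.0805).
  (x - mu)^T · [Sigma^{-1} · (x - mu)] = (-3)·(-0.4253) + (-1)·(0.0805) = 1.1954.

Step 4 — take square root: d = √(1.1954) ≈ 1.0933.

d(x, mu) = √(1.1954) ≈ 1.0933


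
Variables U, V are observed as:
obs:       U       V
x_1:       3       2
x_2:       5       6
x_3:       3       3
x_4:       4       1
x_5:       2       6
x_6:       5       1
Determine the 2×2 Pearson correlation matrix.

Step 1 — column means:
  mean(U) = (3 + 5 + 3 + 4 + 2 + 5) / 6 = 22/6 = 3.6667
  mean(V) = (2 + 6 + 3 + 1 + 6 + 1) / 6 = 19/6 = 3.1667

Step 2 — sample variances and covariances s[i,j] = (1/(n-1)) · Σ_k (x_{k,i} - mean_i) · (x_{k,j} - mean_j), with n-1 = 5:
  s[U,U] = ((-0.6667)·(-0.6667) + (1.3333)·(1.3333) + (-0.6667)·(-0.6667) + (0.3333)·(0.3333) + (-1.6667)·(-1.6667) + (1.3333)·(1.3333)) / 5 = 7.3333/5 = 1.4667
  s[U,V] = ((-0.6667)·(-1.1667) + (1.3333)·(2.8333) + (-0.6667)·(-0.1667) + (0.3333)·(-2.1667) + (-1.6667)·(2.8333) + (1.3333)·(-2.1667)) / 5 = -3.6667/5 = -0.7333
  s[V,V] = ((-1.1667)·(-1.1667) + (2.8333)·(2.8333) + (-0.1667)·(-0.1667) + (-2.1667)·(-2.1667) + (2.8333)·(2.8333) + (-2.1667)·(-2.1667)) / 5 = 26.8333/5 = 5.3667
  Sample standard deviations s_i = √(s[i,i]):
  s(U) = √(1.4667) = 1.2111
  s(V) = √(5.3667) = 2.3166

Step 3 — r_{ij} = s_{ij} / (s_i · s_j):
  r[U,U] = 1 (diagonal).
  r[U,V] = -0.7333 / (1.2111 · 2.3166) = -0.7333 / 2.8056 = -0.2614
  r[V,V] = 1 (diagonal).

R is symmetric with unit diagonal. Assembling:

R = [[1, -0.2614],
 [-0.2614, 1]]


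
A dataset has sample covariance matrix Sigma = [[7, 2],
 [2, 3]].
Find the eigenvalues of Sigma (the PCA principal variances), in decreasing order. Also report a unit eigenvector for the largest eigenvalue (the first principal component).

Step 1 — characteristic polynomial of 2×2 Sigma:
  det(Sigma - λI) = λ² - trace · λ + det = 0.
  trace = 7 + 3 = 10, det = 7·3 - (2)² = 17.
Step 2 — discriminant:
  Δ = trace² - 4·det = 100 - 68 = 32.
Step 3 — eigenvalues:
  λ = (trace ± √Δ)/2 = (10 ± 5.6569)/2,
  λ_1 = 7.8284,  λ_2 = 2.1716.

Step 4 — unit eigenvector for λ_1: solve (Sigma - λ_1 I)v = 0. First row:
  (7 - 7.8284)·v_x + (2)·v_y = 0, i.e. (-0.8284)·v_x + (2)·v_y = 0,
  so v ∝ (b, λ_1 - a) = (2, 0.8284) = u.
  ||u|| = √((2)² + (0.8284)²) = √(4.6863) ≈ 2.1648,
  v_1 = u/||u|| ≈ (0.9239, 0.3827) (||v_1|| = 1).

λ_1 = 7.8284,  λ_2 = 2.1716;  v_1 ≈ (0.9239, 0.3827)


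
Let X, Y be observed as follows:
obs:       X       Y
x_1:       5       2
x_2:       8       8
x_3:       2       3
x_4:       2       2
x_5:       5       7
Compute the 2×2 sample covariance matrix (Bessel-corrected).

Step 1 — column means:
  mean(X) = (5 + 8 + 2 + 2 + 5) / 5 = 22/5 = 4.4
  mean(Y) = (2 + 8 + 3 + 2 + 7) / 5 = 22/5 = 4.4

Step 2 — sample covariance S[i,j] = (1/(n-1)) · Σ_k (x_{k,i} - mean_i) · (x_{k,j} - mean_j), with n-1 = 4.
  S[X,X] = ((0.6)·(0.6) + (3.6)·(3.6) + (-2.4)·(-2.4) + (-2.4)·(-2.4) + (0.6)·(0.6)) / 4 = 25.2/4 = 6.3
  S[X,Y] = ((0.6)·(-2.4) + (3.6)·(3.6) + (-2.4)·(-1.4) + (-2.4)·(-2.4) + (0.6)·(2.6)) / 4 = 22.2/4 = 5.55
  S[Y,Y] = ((-2.4)·(-2.4) + (3.6)·(3.6) + (-1.4)·(-1.4) + (-2.4)·(-2.4) + (2.6)·(2.6)) / 4 = 33.2/4 = 8.3

S is symmetric (S[j,i] = S[i,j]). Assembling:

S = [[6.3, 5.55],
 [5.55, 8.3]]


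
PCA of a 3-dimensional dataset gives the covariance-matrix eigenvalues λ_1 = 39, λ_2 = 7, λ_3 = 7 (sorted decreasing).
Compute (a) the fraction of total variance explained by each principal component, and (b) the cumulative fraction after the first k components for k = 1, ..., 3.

Step 1 — total variance = trace(Sigma) = Σ λ_i = 39 + 7 + 7 = 53.

Step 2 — fraction explained by component i = λ_i / Σ λ:
  PC1: 39/53 = 0.7358
  PC2: 7/53 = 0.1321
  PC3: 7/53 = 0.1321

Step 3 — cumulative fraction after k components = (λ_1 + ... + λ_k) / Σ λ:
  k = 1: 39/53 = 0.7358
  k = 2: (39 + 7)/53 = 46/53 = 0.8679
  k = 3: (39 + 7 + 7)/53 = 53/53 = 1

Summary (fraction, with percent):

explained: PC1 0.7358 (73.58%), PC2 0.1321 (13.21%), PC3 0.1321 (13.21%);  cumulative: 0.7358, 0.8679, 1


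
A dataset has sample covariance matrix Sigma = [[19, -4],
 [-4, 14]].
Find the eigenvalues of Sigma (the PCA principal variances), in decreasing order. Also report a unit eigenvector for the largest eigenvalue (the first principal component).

Step 1 — characteristic polynomial of 2×2 Sigma:
  det(Sigma - λI) = λ² - trace · λ + det = 0.
  trace = 19 + 14 = 33, det = 19·14 - (-4)² = 250.
Step 2 — discriminant:
  Δ = trace² - 4·det = 1089 - 1000 = 89.
Step 3 — eigenvalues:
  λ = (trace ± √Δ)/2 = (33 ± 9.434)/2,
  λ_1 = 21.217,  λ_2 = 11.783.

Step 4 — unit eigenvector for λ_1: solve (Sigma - λ_1 I)v = 0. First row:
  (19 - 21.217)·v_x + (-4)·v_y = 0, i.e. (-2.217)·v_x + (-4)·v_y = 0,
  so v ∝ (b, λ_1 - a) = (-4, 2.217); multiply by -1 so the first entry is positive: u = (4, -2.217).
  ||u|| = √((4)² + (-2.217)²) = √(20.915) ≈ 4.5733,
  v_1 = u/||u|| ≈ (0.8746, -0.4848) (||v_1|| = 1).

λ_1 = 21.217,  λ_2 = 11.783;  v_1 ≈ (0.8746, -0.4848)


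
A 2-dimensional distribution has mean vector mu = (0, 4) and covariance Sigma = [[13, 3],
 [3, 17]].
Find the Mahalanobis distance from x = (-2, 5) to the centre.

Step 1 — centre the observation: (x - mu) = (-2, 1).

Step 2 — invert Sigma. det(Sigma) = 13·17 - (3)² = 212.
  Sigma^{-1} = (1/det) · [[d, -b], [-b, a]] = [[0.0802, -0.0142],
 [-0.0142, 0.0613]].

Step 3 — form the quadratic (x - mu)^T · Sigma^{-1} · (x - mu):
  Sigma^{-1} · (x - mu) = (-0.1745, 0.0896).
  (x - mu)^T · [Sigma^{-1} · (x - mu)] = (-2)·(-0.1745) + (1)·(0.0896) = 0.4387.

Step 4 — take square root: d = √(0.4387) ≈ 0.6623.

d(x, mu) = √(0.4387) ≈ 0.6623


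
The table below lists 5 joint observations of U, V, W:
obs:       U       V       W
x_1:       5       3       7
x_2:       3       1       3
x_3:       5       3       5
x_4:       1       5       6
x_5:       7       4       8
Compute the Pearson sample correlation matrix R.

Step 1 — column means:
  mean(U) = (5 + 3 + 5 + 1 + 7) / 5 = 21/5 = 4.2
  mean(V) = (3 + 1 + 3 + 5 + 4) / 5 = 16/5 = 3.2
  mean(W) = (7 + 3 + 5 + 6 + 8) / 5 = 29/5 = 5.8

Step 2 — sample variances and covariances s[i,j] = (1/(n-1)) · Σ_k (x_{k,i} - mean_i) · (x_{k,j} - mean_j), with n-1 = 4:
  s[U,U] = ((0.8)·(0.8) + (-1.2)·(-1.2) + (0.8)·(0.8) + (-3.2)·(-3.2) + (2.8)·(2.8)) / 4 = 20.8/4 = 5.2
  s[U,V] = ((0.8)·(-0.2) + (-1.2)·(-2.2) + (0.8)·(-0.2) + (-3.2)·(1.8) + (2.8)·(0.8)) / 4 = -1.2/4 = -0.3
  s[U,W] = ((0.8)·(1.2) + (-1.2)·(-2.8) + (0.8)·(-0.8) + (-3.2)·(0.2) + (2.8)·(2.2)) / 4 = 9.2/4 = 2.3
  s[V,V] = ((-0.2)·(-0.2) + (-2.2)·(-2.2) + (-0.2)·(-0.2) + (1.8)·(1.8) + (0.8)·(0.8)) / 4 = 8.8/4 = 2.2
  s[V,W] = ((-0.2)·(1.2) + (-2.2)·(-2.8) + (-0.2)·(-0.8) + (1.8)·(0.2) + (0.8)·(2.2)) / 4 = 8.2/4 = 2.05
  s[W,W] = ((1.2)·(1.2) + (-2.8)·(-2.8) + (-0.8)·(-0.8) + (0.2)·(0.2) + (2.2)·(2.2)) / 4 = 14.8/4 = 3.7
  Sample standard deviations s_i = √(s[i,i]):
  s(U) = √(5.2) = 2.2804
  s(V) = √(2.2) = 1.4832
  s(W) = √(3.7) = 1.9235

Step 3 — r_{ij} = s_{ij} / (s_i · s_j):
  r[U,U] = 1 (diagonal).
  r[U,V] = -0.3 / (2.2804 · 1.4832) = -0.3 / 3.3823 = -0.0887
  r[U,W] = 2.3 / (2.2804 · 1.9235) = 2.3 / 4.3863 = 0.5244
  r[V,V] = 1 (diagonal).
  r[V,W] = 2.05 / (1.4832 · 1.9235) = 2.05 / 2.8531 = 0.7185
  r[W,W] = 1 (diagonal).

R is symmetric with unit diagonal. Assembling:

R = [[1, -0.0887, 0.5244],
 [-0.0887, 1, 0.7185],
 [0.5244, 0.7185, 1]]


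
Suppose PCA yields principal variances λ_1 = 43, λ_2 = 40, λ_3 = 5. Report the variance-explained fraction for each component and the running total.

Step 1 — total variance = trace(Sigma) = Σ λ_i = 43 + 40 + 5 = 88.

Step 2 — fraction explained by component i = λ_i / Σ λ:
  PC1: 43/88 = 0.4886
  PC2: 40/88 = 0.4545
  PC3: 5/88 = 0.0568

Step 3 — cumulative fraction after k components = (λ_1 + ... + λ_k) / Σ λ:
  k = 1: 43/88 = 0.4886
  k = 2: (43 + 40)/88 = 83/88 = 0.9432
  k = 3: (43 + 40 + 5)/88 = 88/88 = 1

Summary (fraction, with percent):

explained: PC1 0.4886 (48.86%), PC2 0.4545 (45.45%), PC3 0.0568 (5.68%);  cumulative: 0.4886, 0.9432, 1


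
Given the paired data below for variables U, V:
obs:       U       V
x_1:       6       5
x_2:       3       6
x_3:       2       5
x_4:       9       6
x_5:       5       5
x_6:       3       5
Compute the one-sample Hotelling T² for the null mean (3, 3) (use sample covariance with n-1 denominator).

Step 1 — sample mean vector:
  mean(U) = (6 + 3 + 2 + 9 + 5 + 3) / 6 = 28/6 = 4.6667
  mean(V) = (5 + 6 + 5 + 6 + 5 + 5) / 6 = 32/6 = 5.3333
  x̄ = (4.6667, 5.3333),  deviation x̄ - mu_0 = (4.6667, 5.3333) - (3, 3) = (1.6667, 2.3333).

Step 2 — sample covariance matrix, S[i,j] = (1/(n-1)) · Σ_k (x_{k,i} - mean_i) · (x_{k,j} - mean_j), divisor n-1 = 5:
  S[U,U] = ((1.3333)·(1.3333) + (-1.6667)·(-1.6667) + (-2.6667)·(-2.6667) + (4.3333)·(4.3333) + (0.3333)·(0.3333) + (-1.6667)·(-1.6667)) / 5 = 33.3333/5 = 6.6667
  S[U,V] = ((1.3333)·(-0.3333) + (-1.6667)·(0.6667) + (-2.6667)·(-0.3333) + (4.3333)·(0.6667) + (0.3333)·(-0.3333) + (-1.6667)·(-0.3333)) / 5 = 2.6667/5 = 0.5333
  S[V,V] = ((-0.3333)·(-0.3333) + (0.6667)·(0.6667) + (-0.3333)·(-0.3333) + (0.6667)·(0.6667) + (-0.3333)·(-0.3333) + (-0.3333)·(-0.3333)) / 5 = 1.3333/5 = 0.2667
  S = [[6.6667, 0.5333],
 [0.5333, 0.2667]].

Step 3 — invert S. det(S) = 6.6667·0.2667 - (0.5333)² = 1.4933.
  S^{-1} = (1/det) · [[d, -b], [-b, a]] = [[0.1786, -0.3571],
 [-0.3571, 4.4643]].

Step 4 — quadratic form (x̄ - mu_0)^T · S^{-1} · (x̄ - mu_0):
  S^{-1} · (x̄ - mu_0) = (-0.5357, 9.8214),
  (x̄ - mu_0)^T · [...] = (1.6667)·(-0.5357) + (2.3333)·(9.8214) = 22.0238.

Step 5 — scale by n: T² = 6 · 22.0238 = 132.1429.

T² ≈ 132.1429


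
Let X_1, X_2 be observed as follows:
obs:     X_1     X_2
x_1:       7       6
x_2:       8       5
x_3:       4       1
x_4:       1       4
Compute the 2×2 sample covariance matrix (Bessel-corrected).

Step 1 — column means:
  mean(X_1) = (7 + 8 + 4 + 1) / 4 = 20/4 = 5
  mean(X_2) = (6 + 5 + 1 + 4) / 4 = 16/4 = 4

Step 2 — sample covariance S[i,j] = (1/(n-1)) · Σ_k (x_{k,i} - mean_i) · (x_{k,j} - mean_j), with n-1 = 3.
  S[X_1,X_1] = ((2)·(2) + (3)·(3) + (-1)·(-1) + (-4)·(-4)) / 3 = 30/3 = 10
  S[X_1,X_2] = ((2)·(2) + (3)·(1) + (-1)·(-3) + (-4)·(0)) / 3 = 10/3 = 3.3333
  S[X_2,X_2] = ((2)·(2) + (1)·(1) + (-3)·(-3) + (0)·(0)) / 3 = 14/3 = 4.6667

S is symmetric (S[j,i] = S[i,j]). Assembling:

S = [[10, 3.3333],
 [3.3333, 4.6667]]


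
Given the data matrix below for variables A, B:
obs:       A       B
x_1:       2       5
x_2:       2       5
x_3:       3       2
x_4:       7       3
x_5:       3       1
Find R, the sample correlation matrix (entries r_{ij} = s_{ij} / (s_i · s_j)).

Step 1 — column means:
  mean(A) = (2 + 2 + 3 + 7 + 3) / 5 = 17/5 = 3.4
  mean(B) = (5 + 5 + 2 + 3 + 1) / 5 = 16/5 = 3.2

Step 2 — sample variances and covariances s[i,j] = (1/(n-1)) · Σ_k (x_{k,i} - mean_i) · (x_{k,j} - mean_j), with n-1 = 4:
  s[A,A] = ((-1.4)·(-1.4) + (-1.4)·(-1.4) + (-0.4)·(-0.4) + (3.6)·(3.6) + (-0.4)·(-0.4)) / 4 = 17.2/4 = 4.3
  s[A,B] = ((-1.4)·(1.8) + (-1.4)·(1.8) + (-0.4)·(-1.2) + (3.6)·(-0.2) + (-0.4)·(-2.2)) / 4 = -4.4/4 = -1.1
  s[B,B] = ((1.8)·(1.8) + (1.8)·(1.8) + (-1.2)·(-1.2) + (-0.2)·(-0.2) + (-2.2)·(-2.2)) / 4 = 12.8/4 = 3.2
  Sample standard deviations s_i = √(s[i,i]):
  s(A) = √(4.3) = 2.0736
  s(B) = √(3.2) = 1.7889

Step 3 — r_{ij} = s_{ij} / (s_i · s_j):
  r[A,A] = 1 (diagonal).
  r[A,B] = -1.1 / (2.0736 · 1.7889) = -1.1 / 3.7094 = -0.2965
  r[B,B] = 1 (diagonal).

R is symmetric with unit diagonal. Assembling:

R = [[1, -0.2965],
 [-0.2965, 1]]


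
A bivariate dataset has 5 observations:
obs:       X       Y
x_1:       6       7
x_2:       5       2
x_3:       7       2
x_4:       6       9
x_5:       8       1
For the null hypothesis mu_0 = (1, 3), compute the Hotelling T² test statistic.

Step 1 — sample mean vector:
  mean(X) = (6 + 5 + 7 + 6 + 8) / 5 = 32/5 = 6.4
  mean(Y) = (7 + 2 + 2 + 9 + 1) / 5 = 21/5 = 4.2
  x̄ = (6.4, 4.2),  deviation x̄ - mu_0 = (6.4, 4.2) - (1, 3) = (5.4, 1.2).

Step 2 — sample covariance matrix, S[i,j] = (1/(n-1)) · Σ_k (x_{k,i} - mean_i) · (x_{k,j} - mean_j), divisor n-1 = 4:
  S[X,X] = ((-0.4)·(-0.4) + (-1.4)·(-1.4) + (0.6)·(0.6) + (-0.4)·(-0.4) + (1.6)·(1.6)) / 4 = 5.2/4 = 1.3
  S[X,Y] = ((-0.4)·(2.8) + (-1.4)·(-2.2) + (0.6)·(-2.2) + (-0.4)·(4.8) + (1.6)·(-3.2)) / 4 = -6.4/4 = -1.6
  S[Y,Y] = ((2.8)·(2.8) + (-2.2)·(-2.2) + (-2.2)·(-2.2) + (4.8)·(4.8) + (-3.2)·(-3.2)) / 4 = 50.8/4 = 12.7
  S = [[1.3, -1.6],
 [-1.6, 12.7]].

Step 3 — invert S. det(S) = 1.3·12.7 - (-1.6)² = 13.95.
  S^{-1} = (1/det) · [[d, -b], [-b, a]] = [[0.9104, 0.1147],
 [0.1147, 0.0932]].

Step 4 — quadratic form (x̄ - mu_0)^T · S^{-1} · (x̄ - mu_0):
  S^{-1} · (x̄ - mu_0) = (5.0538, 0.7312),
  (x̄ - mu_0)^T · [...] = (5.4)·(5.0538) + (1.2)·(0.7312) = 28.1677.

Step 5 — scale by n: T² = 5 · 28.1677 = 140.8387.

T² ≈ 140.8387


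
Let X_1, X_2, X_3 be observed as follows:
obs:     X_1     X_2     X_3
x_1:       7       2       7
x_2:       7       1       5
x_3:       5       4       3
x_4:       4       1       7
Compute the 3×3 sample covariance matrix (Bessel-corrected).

Step 1 — column means:
  mean(X_1) = (7 + 7 + 5 + 4) / 4 = 23/4 = 5.75
  mean(X_2) = (2 + 1 + 4 + 1) / 4 = 8/4 = 2
  mean(X_3) = (7 + 5 + 3 + 7) / 4 = 22/4 = 5.5

Step 2 — sample covariance S[i,j] = (1/(n-1)) · Σ_k (x_{k,i} - mean_i) · (x_{k,j} - mean_j), with n-1 = 3.
  S[X_1,X_1] = ((1.25)·(1.25) + (1.25)·(1.25) + (-0.75)·(-0.75) + (-1.75)·(-1.75)) / 3 = 6.75/3 = 2.25
  S[X_1,X_2] = ((1.25)·(0) + (1.25)·(-1) + (-0.75)·(2) + (-1.75)·(-1)) / 3 = -1/3 = -0.3333
  S[X_1,X_3] = ((1.25)·(1.5) + (1.25)·(-0.5) + (-0.75)·(-2.5) + (-1.75)·(1.5)) / 3 = 0.5/3 = 0.1667
  S[X_2,X_2] = ((0)·(0) + (-1)·(-1) + (2)·(2) + (-1)·(-1)) / 3 = 6/3 = 2
  S[X_2,X_3] = ((0)·(1.5) + (-1)·(-0.5) + (2)·(-2.5) + (-1)·(1.5)) / 3 = -6/3 = -2
  S[X_3,X_3] = ((1.5)·(1.5) + (-0.5)·(-0.5) + (-2.5)·(-2.5) + (1.5)·(1.5)) / 3 = 11/3 = 3.6667

S is symmetric (S[j,i] = S[i,j]). Assembling:

S = [[2.25, -0.3333, 0.1667],
 [-0.3333, 2, -2],
 [0.1667, -2, 3.6667]]


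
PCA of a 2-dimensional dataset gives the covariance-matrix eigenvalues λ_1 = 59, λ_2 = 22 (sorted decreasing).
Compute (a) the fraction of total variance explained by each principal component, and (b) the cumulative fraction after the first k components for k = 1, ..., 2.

Step 1 — total variance = trace(Sigma) = Σ λ_i = 59 + 22 = 81.

Step 2 — fraction explained by component i = λ_i / Σ λ:
  PC1: 59/81 = 0.7284
  PC2: 22/81 = 0.2716

Step 3 — cumulative fraction after k components = (λ_1 + ... + λ_k) / Σ λ:
  k = 1: 59/81 = 0.7284
  k = 2: (59 + 22)/81 = 81/81 = 1

Summary (fraction, with percent):

explained: PC1 0.7284 (72.84%), PC2 0.2716 (27.16%);  cumulative: 0.7284, 1


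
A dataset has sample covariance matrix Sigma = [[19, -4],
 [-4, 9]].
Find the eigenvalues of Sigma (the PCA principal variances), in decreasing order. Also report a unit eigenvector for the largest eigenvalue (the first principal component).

Step 1 — characteristic polynomial of 2×2 Sigma:
  det(Sigma - λI) = λ² - trace · λ + det = 0.
  trace = 19 + 9 = 28, det = 19·9 - (-4)² = 155.
Step 2 — discriminant:
  Δ = trace² - 4·det = 784 - 620 = 164.
Step 3 — eigenvalues:
  λ = (trace ± √Δ)/2 = (28 ± 12.8062)/2,
  λ_1 = 20.4031,  λ_2 = 7.5969.

Step 4 — unit eigenvector for λ_1: solve (Sigma - λ_1 I)v = 0. First row:
  (19 - 20.4031)·v_x + (-4)·v_y = 0, i.e. (-1.4031)·v_x + (-4)·v_y = 0,
  so v ∝ (b, λ_1 - a) = (-4, 1.4031); multiply by -1 so the first entry is positive: u = (4, -1.4031).
  ||u|| = √((4)² + (-1.4031)²) = √(17.9688) ≈ 4.239,
  v_1 = u/||u|| ≈ (0.9436, -0.331) (||v_1|| = 1).

λ_1 = 20.4031,  λ_2 = 7.5969;  v_1 ≈ (0.9436, -0.331)


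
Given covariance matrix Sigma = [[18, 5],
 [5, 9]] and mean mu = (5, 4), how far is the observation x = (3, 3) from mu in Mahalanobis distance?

Step 1 — centre the observation: (x - mu) = (-2, -1).

Step 2 — invert Sigma. det(Sigma) = 18·9 - (5)² = 137.
  Sigma^{-1} = (1/det) · [[d, -b], [-b, a]] = [[0.0657, -0.0365],
 [-0.0365, 0.1314]].

Step 3 — form the quadratic (x - mu)^T · Sigma^{-1} · (x - mu):
  Sigma^{-1} · (x - mu) = (-0.0949, -0.0584).
  (x - mu)^T · [Sigma^{-1} · (x - mu)] = (-2)·(-0.0949) + (-1)·(-0.0584) = 0.2482.

Step 4 — take square root: d = √(0.2482) ≈ 0.4982.

d(x, mu) = √(0.2482) ≈ 0.4982


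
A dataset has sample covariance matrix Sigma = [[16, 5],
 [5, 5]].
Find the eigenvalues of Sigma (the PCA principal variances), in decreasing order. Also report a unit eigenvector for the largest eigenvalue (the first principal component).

Step 1 — characteristic polynomial of 2×2 Sigma:
  det(Sigma - λI) = λ² - trace · λ + det = 0.
  trace = 16 + 5 = 21, det = 16·5 - (5)² = 55.
Step 2 — discriminant:
  Δ = trace² - 4·det = 441 - 220 = 221.
Step 3 — eigenvalues:
  λ = (trace ± √Δ)/2 = (21 ± 14.8661)/2,
  λ_1 = 17.933,  λ_2 = 3.067.

Step 4 — unit eigenvector for λ_1: solve (Sigma - λ_1 I)v = 0. First row:
  (16 - 17.933)·v_x + (5)·v_y = 0, i.e. (-1.933)·v_x + (5)·v_y = 0,
  so v ∝ (b, λ_1 - a) = (5, 1.933) = u.
  ||u|| = √((5)² + (1.933)²) = √(28.7366) ≈ 5.3607,
  v_1 = u/||u|| ≈ (0.9327, 0.3606) (||v_1|| = 1).

λ_1 = 17.933,  λ_2 = 3.067;  v_1 ≈ (0.9327, 0.3606)


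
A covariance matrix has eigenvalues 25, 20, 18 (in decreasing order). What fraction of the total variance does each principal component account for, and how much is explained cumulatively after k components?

Step 1 — total variance = trace(Sigma) = Σ λ_i = 25 + 20 + 18 = 63.

Step 2 — fraction explained by component i = λ_i / Σ λ:
  PC1: 25/63 = 0.3968
  PC2: 20/63 = 0.3175
  PC3: 18/63 = 0.2857

Step 3 — cumulative fraction after k components = (λ_1 + ... + λ_k) / Σ λ:
  k = 1: 25/63 = 0.3968
  k = 2: (25 + 20)/63 = 45/63 = 0.7143
  k = 3: (25 + 20 + 18)/63 = 63/63 = 1

Summary (fraction, with percent):

explained: PC1 0.3968 (39.68%), PC2 0.3175 (31.75%), PC3 0.2857 (28.57%);  cumulative: 0.3968, 0.7143, 1
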